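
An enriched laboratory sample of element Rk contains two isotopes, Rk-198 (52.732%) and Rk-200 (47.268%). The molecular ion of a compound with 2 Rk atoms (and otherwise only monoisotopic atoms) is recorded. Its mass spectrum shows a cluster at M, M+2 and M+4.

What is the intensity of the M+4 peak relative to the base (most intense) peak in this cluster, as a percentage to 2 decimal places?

Binomial terms of (0.52732 + 0.47268)^2: M 0.2781, M+2 0.4985, M+4 0.2234 → M+2 is the base peak.
P(M+2) = C(2,1) × 0.52732^1 × 0.47268^1 = 2 × 0.52732 × 0.47268 = 0.498507 (base)
P(M+4) = C(2,2) × 0.52732^0 × 0.47268^2 = 1 × 1.0000 × 0.22342638 = 0.223426
Relative intensity = 0.223426 / 0.498507 × 100 = 44.82

44.82%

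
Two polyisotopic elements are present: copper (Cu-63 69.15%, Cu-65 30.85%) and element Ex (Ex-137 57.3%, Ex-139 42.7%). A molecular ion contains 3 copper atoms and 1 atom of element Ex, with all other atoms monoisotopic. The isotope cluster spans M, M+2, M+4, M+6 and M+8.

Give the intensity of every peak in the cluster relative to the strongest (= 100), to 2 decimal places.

47.99 : 100.00 : 76.53 : 25.62 : 3.18

Copper pattern (n=3): 0.33065611 : 0.44254842 : 0.19743483 : 0.02936064
Element Ex pattern (n=1): 0.5730 : 0.4270
Convolve the two distributions (both contribute in 2-u steps):
  M: 0.33065611×0.5730 = 0.189466
  M+2: 0.33065611×0.4270 + 0.44254842×0.5730 = 0.394770
  M+4: 0.44254842×0.4270 + 0.19743483×0.5730 = 0.302098
  M+6: 0.19743483×0.4270 + 0.02936064×0.5730 = 0.101128
  M+8: 0.02936064×0.4270 = 0.012537
Scale to base peak (0.394770) = 100: 47.99 : 100.00 : 76.53 : 25.62 : 3.18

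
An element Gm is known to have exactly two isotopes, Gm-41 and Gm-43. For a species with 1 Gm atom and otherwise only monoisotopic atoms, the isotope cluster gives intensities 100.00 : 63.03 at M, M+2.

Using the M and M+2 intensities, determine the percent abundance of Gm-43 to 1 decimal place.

Write p for the Gm-41 fraction. I(M+2)/I(M) = [C(1,1)·p^0·(1−p)] / p^1 = 1·(1−p)/p = 63.03/100.00 = 0.6303
(1−p)/p = 0.6303/1 = 0.6303  ⇒  p = 1/(1 + 0.6303) = 0.6134
Gm-41: 61.3%, Gm-43: 38.7%.

38.7%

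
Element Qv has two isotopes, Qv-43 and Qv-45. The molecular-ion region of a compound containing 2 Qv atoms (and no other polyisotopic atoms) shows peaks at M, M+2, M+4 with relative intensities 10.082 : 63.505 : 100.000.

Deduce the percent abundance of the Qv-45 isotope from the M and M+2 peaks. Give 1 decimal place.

Write p for the Qv-43 fraction. I(M+2)/I(M) = [C(2,1)·p^1·(1−p)] / p^2 = 2·(1−p)/p = 63.505/10.082 = 6.2988
(1−p)/p = 6.2988/2 = 3.1494  ⇒  p = 1/(1 + 3.1494) = 0.2410
Qv-43: 24.1%, Qv-45: 75.9%.

75.9%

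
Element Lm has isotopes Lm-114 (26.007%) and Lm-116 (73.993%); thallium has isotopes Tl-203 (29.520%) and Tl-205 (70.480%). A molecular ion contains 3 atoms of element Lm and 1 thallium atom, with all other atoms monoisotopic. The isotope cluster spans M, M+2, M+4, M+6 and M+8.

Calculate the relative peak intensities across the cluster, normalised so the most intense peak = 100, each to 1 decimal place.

1.2 : 13.5 : 55.1 : 100.0 : 67.9

Element Lm pattern (n=3): 0.0175902 : 0.15013862 : 0.42716217 : 0.40510901
Thallium pattern (n=1): 0.2952 : 0.7048
Convolve the two distributions (both contribute in 2-u steps):
  M: 0.0175902×0.2952 = 0.005193
  M+2: 0.0175902×0.7048 + 0.15013862×0.2952 = 0.056718
  M+4: 0.15013862×0.7048 + 0.42716217×0.2952 = 0.231916
  M+6: 0.42716217×0.7048 + 0.40510901×0.2952 = 0.420652
  M+8: 0.40510901×0.7048 = 0.285521
Scale to base peak (0.420652) = 100: 1.2 : 13.5 : 55.1 : 100.0 : 67.9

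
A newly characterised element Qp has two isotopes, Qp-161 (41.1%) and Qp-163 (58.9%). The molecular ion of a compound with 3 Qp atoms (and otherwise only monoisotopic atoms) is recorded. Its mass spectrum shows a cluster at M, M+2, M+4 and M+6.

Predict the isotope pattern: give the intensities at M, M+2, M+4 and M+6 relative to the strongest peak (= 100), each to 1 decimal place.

16.2 : 69.8 : 100.0 : 47.8

Expanding (0.411 + 0.589)^3:
P(M) = 0.411^3 = 0.069427
P(M+2) = 3 × 0.411^2 × 0.589^1 = 0.298483
P(M+4) = 3 × 0.411^1 × 0.589^2 = 0.427754
P(M+6) = 0.589^3 = 0.204336
The M+4 peak is largest (0.427754); scaling to 100 gives 16.2 : 69.8 : 100.0 : 47.8.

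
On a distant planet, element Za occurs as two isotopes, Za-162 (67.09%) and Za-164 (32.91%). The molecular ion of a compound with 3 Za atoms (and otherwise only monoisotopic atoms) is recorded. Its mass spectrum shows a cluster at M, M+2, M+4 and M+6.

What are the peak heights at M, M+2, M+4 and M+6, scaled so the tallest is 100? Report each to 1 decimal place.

68.0 : 100.0 : 49.1 : 8.0

Expanding (0.6709 + 0.3291)^3:
P(M) = 0.6709^3 = 0.301977
P(M+2) = 3 × 0.6709^2 × 0.3291^1 = 0.444390
P(M+4) = 3 × 0.6709^1 × 0.3291^2 = 0.217989
P(M+6) = 0.3291^3 = 0.035644
The M+2 peak is largest (0.444390); scaling to 100 gives 68.0 : 100.0 : 49.1 : 8.0.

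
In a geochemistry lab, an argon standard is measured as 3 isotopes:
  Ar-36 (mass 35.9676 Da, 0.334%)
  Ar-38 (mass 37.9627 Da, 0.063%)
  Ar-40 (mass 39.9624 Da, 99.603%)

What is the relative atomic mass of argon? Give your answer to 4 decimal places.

39.9478 Da

Average mass = Σ (abundance × isotope mass) = 0.00334 × 35.9676 + 0.00063 × 37.9627 + 0.99603 × 39.9624
= 0.12013 + 0.02392 + 39.80375 = 39.94780 Da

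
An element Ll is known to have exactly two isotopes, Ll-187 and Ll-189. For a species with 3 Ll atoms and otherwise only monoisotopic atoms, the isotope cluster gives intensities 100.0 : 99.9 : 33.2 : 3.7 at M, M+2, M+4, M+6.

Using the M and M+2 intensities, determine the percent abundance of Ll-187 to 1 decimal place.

Let p = fractional abundance of Ll-187. I(M+2)/I(M) = [C(3,1)·p^2·(1−p)] / p^3 = 3·(1−p)/p = 99.9/100.0 = 0.9990
(1−p)/p = 0.9990/3 = 0.3330  ⇒  p = 1/(1 + 0.3330) = 0.7502
Ll-187: 75.0%, Ll-189: 25.0%.

75.0%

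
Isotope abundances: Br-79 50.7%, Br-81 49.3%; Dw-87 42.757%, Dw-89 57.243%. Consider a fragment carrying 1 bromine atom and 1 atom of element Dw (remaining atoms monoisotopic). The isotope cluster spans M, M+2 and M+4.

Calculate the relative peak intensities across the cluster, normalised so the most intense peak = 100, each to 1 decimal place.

43.3 : 100.0 : 56.3

Bromine pattern (n=1): 0.5070 : 0.4930
Element Dw pattern (n=1): 0.42757 : 0.57243
Convolve the two distributions (both contribute in 2-u steps):
  M: 0.5070×0.42757 = 0.216778
  M+2: 0.5070×0.57243 + 0.4930×0.42757 = 0.501014
  M+4: 0.4930×0.57243 = 0.282208
Scale to base peak (0.501014) = 100: 43.3 : 100.0 : 56.3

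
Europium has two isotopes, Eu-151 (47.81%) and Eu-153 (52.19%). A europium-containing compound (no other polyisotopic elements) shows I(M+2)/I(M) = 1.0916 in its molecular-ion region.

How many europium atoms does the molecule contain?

The M+2/M ratio from n Eu atoms is n · q/p = n · 0.5219/0.4781.
n = 1.0916 × 0.4781/0.5219 = 1.00 ≈ 1

1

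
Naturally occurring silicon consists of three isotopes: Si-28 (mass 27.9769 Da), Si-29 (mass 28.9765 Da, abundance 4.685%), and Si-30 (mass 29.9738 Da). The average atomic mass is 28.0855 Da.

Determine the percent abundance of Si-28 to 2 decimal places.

The remaining 95.315% is split between Si-28 (fraction x) and Si-30 (fraction 0.95315 − x).
Substituting: 27.9769x + 29.9738(0.95315 − x) = 26.727950975
(27.9769 − 29.9738)x = -1.841576495  ⇒  x = 0.92222, y = 0.03093
Si-28: 92.22%, Si-30: 3.09%.

92.22%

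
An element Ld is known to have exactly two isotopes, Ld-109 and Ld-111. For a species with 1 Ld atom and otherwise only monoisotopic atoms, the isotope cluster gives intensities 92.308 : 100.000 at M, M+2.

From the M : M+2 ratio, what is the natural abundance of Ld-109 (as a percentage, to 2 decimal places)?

If p is the fraction of Ld that is Ld-109, then I(M+2)/I(M) = [C(1,1)·p^0·(1−p)] / p^1 = 1·(1−p)/p = 100.000/92.308 = 1.0833
(1−p)/p = 1.0833/1 = 1.0833  ⇒  p = 1/(1 + 1.0833) = 0.4800
Ld-109: 48.00%, Ld-111: 52.00%.

48.00%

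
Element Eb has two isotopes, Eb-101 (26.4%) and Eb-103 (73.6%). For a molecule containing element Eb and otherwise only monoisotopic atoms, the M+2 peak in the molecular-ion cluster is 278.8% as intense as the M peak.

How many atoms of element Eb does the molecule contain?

The M+2/M ratio from n Eb atoms is n · q/p = n · 0.736/0.264.
n = 2.788 × 0.264/0.736 = 1.00 ≈ 1

1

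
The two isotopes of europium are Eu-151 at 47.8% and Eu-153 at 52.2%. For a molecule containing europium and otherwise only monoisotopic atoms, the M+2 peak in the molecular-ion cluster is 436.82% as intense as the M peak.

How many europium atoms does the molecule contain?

4

With n Eu atoms, P(M+2)/P(M) = C(n,1)·p^(n−1)q / p^n = n·q/p = n · 0.522/0.478.
n = 4.3682 × 0.478/0.522 = 4.00 ≈ 4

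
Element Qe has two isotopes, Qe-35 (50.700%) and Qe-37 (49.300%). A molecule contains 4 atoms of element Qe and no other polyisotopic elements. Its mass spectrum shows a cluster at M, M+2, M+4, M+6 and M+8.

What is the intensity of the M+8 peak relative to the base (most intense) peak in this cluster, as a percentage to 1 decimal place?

15.8%

Binomial terms of (0.50700 + 0.49300)^4: M 0.0661, M+2 0.2570, M+4 0.3749, M+6 0.2430, M+8 0.0591 → M+4 is the base peak.
P(M+4) = C(4,2) × 0.50700^2 × 0.49300^2 = 6 × 0.257049 × 0.243049 = 0.374853 (base)
P(M+8) = C(4,4) × 0.50700^0 × 0.49300^4 = 1 × 1.0000 × 0.05907282 = 0.059073
Relative intensity = 0.059073 / 0.374853 × 100 = 15.8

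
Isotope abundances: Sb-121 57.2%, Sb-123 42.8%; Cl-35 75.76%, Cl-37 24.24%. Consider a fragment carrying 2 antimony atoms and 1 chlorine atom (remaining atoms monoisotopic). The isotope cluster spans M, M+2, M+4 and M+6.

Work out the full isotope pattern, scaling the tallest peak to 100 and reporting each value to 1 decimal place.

55.1 : 100.0 : 57.2 : 9.9

Antimony pattern (n=2): 0.327184 : 0.489632 : 0.183184
Chlorine pattern (n=1): 0.7576 : 0.2424
Convolve the two distributions (both contribute in 2-u steps):
  M: 0.327184×0.7576 = 0.247875
  M+2: 0.327184×0.2424 + 0.489632×0.7576 = 0.450255
  M+4: 0.489632×0.2424 + 0.183184×0.7576 = 0.257467
  M+6: 0.183184×0.2424 = 0.044404
Scale to base peak (0.450255) = 100: 55.1 : 100.0 : 57.2 : 9.9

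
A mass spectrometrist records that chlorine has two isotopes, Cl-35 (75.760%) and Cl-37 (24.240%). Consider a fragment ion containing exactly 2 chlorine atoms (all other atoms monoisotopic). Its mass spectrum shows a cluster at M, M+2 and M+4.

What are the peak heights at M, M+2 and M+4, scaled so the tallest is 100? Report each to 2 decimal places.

Each Cl atom is independently Cl-35 (p = 0.75760) or Cl-37 (q = 0.24240); the cluster is the binomial expansion (p + q)^2.
P(M) = 0.75760^2 = 0.573958
P(M+2) = 2 × 0.75760^1 × 0.24240^1 = 0.367284
P(M+4) = 0.24240^2 = 0.058758
The M peak is largest (0.573958); scaling to 100 gives 100.00 : 63.99 : 10.24.

100.00 : 63.99 : 10.24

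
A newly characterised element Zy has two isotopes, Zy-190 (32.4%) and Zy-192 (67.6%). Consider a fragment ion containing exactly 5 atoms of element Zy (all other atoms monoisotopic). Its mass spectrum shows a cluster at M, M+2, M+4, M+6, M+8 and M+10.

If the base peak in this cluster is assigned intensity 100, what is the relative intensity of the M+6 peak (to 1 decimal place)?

(0.324 + 0.676)^5 gives M 0.0036, M+2 0.0372, M+4 0.1554, M+6 0.3243, M+8 0.3383, M+10 0.1412; the largest is M+8.
P(M+8) = C(5,4) × 0.324^1 × 0.676^4 = 5 × 0.3240 × 0.20882706 = 0.338300 (base)
P(M+6) = C(5,3) × 0.324^2 × 0.676^3 = 10 × 0.104976 × 0.30891578 = 0.324287
Relative intensity = 0.324287 / 0.338300 × 100 = 95.9

95.9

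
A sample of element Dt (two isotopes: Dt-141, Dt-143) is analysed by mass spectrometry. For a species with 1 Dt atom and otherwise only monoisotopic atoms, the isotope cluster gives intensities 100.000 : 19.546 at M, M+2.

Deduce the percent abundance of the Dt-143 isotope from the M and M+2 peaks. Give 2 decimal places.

16.35%

Write p for the Dt-141 fraction. I(M+2)/I(M) = [C(1,1)·p^0·(1−p)] / p^1 = 1·(1−p)/p = 19.546/100.000 = 0.1955
(1−p)/p = 0.1955/1 = 0.1955  ⇒  p = 1/(1 + 0.1955) = 0.8365
Dt-141: 83.65%, Dt-143: 16.35%.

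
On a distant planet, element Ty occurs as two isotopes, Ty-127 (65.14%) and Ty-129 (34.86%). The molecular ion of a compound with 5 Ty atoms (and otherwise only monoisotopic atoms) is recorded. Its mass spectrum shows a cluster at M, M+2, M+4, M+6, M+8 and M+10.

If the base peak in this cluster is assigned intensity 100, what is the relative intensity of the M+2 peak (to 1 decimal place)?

Binomial terms of (0.6514 + 0.3486)^5: M 0.1173, M+2 0.3138, M+4 0.3359, M+6 0.1798, M+8 0.0481, M+10 0.0051 → M+4 is the base peak.
P(M+4) = C(5,2) × 0.6514^3 × 0.3486^2 = 10 × 0.27640332 × 0.12152196 = 0.335891 (base)
P(M+2) = C(5,1) × 0.6514^4 × 0.3486^1 = 5 × 0.18004913 × 0.3486 = 0.313826
Relative intensity = 0.313826 / 0.335891 × 100 = 93.4

93.4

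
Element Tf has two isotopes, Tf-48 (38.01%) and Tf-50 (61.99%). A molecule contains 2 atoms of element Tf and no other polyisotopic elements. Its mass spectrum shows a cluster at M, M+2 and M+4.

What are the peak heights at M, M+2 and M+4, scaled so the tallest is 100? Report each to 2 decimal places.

30.66 : 100.00 : 81.54

Expanding (0.3801 + 0.6199)^2:
P(M) = 0.3801^2 = 0.144476
P(M+2) = 2 × 0.3801^1 × 0.6199^1 = 0.471248
P(M+4) = 0.6199^2 = 0.384276
The M+2 peak is largest (0.471248); scaling to 100 gives 30.66 : 100.00 : 81.54.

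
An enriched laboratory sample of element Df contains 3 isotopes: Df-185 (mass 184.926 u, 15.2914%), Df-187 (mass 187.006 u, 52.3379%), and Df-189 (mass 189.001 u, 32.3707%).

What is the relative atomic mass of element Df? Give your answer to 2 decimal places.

Ar = Σ fᵢ·mᵢ = 0.152914 × 184.926 + 0.523379 × 187.006 + 0.323707 × 189.001
= 28.2778 + 97.8750 + 61.1809 = 187.3337 u

187.33 u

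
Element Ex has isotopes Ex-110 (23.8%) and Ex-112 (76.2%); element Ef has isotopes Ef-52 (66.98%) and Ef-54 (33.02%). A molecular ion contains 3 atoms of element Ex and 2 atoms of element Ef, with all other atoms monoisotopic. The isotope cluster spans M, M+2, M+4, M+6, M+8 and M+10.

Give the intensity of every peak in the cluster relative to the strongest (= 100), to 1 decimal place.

1.5 : 16.2 : 61.8 : 100.0 : 60.8 : 12.2

Element Ex pattern (n=3): 0.01348127 : 0.12948818 : 0.41457982 : 0.44245073
Element Ef pattern (n=2): 0.44863204 : 0.44233592 : 0.10903204
Convolve the two distributions (both contribute in 2-u steps):
  M: 0.01348127×0.44863204 = 0.006048
  M+2: 0.01348127×0.44233592 + 0.12948818×0.44863204 = 0.064056
  M+4: 0.01348127×0.10903204 + 0.12948818×0.44233592 + 0.41457982×0.44863204 = 0.244741
  M+6: 0.12948818×0.10903204 + 0.41457982×0.44233592 + 0.44245073×0.44863204 = 0.395999
  M+8: 0.41457982×0.10903204 + 0.44245073×0.44233592 = 0.240914
  M+10: 0.44245073×0.10903204 = 0.048241
Scale to base peak (0.395999) = 100: 1.5 : 16.2 : 61.8 : 100.0 : 60.8 : 12.2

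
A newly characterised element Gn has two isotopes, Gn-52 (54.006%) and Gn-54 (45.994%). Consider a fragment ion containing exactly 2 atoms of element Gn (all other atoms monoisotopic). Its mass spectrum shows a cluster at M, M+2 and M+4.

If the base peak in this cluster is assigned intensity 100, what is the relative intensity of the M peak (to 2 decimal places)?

(0.54006 + 0.45994)^2 gives M 0.2917, M+2 0.4968, M+4 0.2115; the largest is M+2.
P(M+2) = C(2,1) × 0.54006^1 × 0.45994^1 = 2 × 0.54006 × 0.45994 = 0.496790 (base)
P(M) = C(2,0) × 0.54006^2 × 0.45994^0 = 1 × 0.2916648 × 1.0000 = 0.291665
Relative intensity = 0.291665 / 0.496790 × 100 = 58.71

58.71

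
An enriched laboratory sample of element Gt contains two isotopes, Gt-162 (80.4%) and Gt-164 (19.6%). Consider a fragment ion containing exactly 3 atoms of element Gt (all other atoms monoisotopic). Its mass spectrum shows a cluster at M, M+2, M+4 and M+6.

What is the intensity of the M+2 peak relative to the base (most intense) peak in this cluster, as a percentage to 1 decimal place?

73.1%

Binomial terms of (0.804 + 0.196)^3: M 0.5197, M+2 0.3801, M+4 0.0927, M+6 0.0075 → M is the base peak.
P(M) = C(3,0) × 0.804^3 × 0.196^0 = 1 × 0.51971846 × 1.0000 = 0.519718 (base)
P(M+2) = C(3,1) × 0.804^2 × 0.196^1 = 3 × 0.646416 × 0.1960 = 0.380093
Relative intensity = 0.380093 / 0.519718 × 100 = 73.1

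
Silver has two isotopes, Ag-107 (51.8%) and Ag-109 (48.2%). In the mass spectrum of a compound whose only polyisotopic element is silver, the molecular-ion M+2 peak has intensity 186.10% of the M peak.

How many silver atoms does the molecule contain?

With n Ag atoms, P(M+2)/P(M) = C(n,1)·p^(n−1)q / p^n = n·q/p = n · 0.482/0.518.
n = 1.8610 × 0.518/0.482 = 2.00 ≈ 2

2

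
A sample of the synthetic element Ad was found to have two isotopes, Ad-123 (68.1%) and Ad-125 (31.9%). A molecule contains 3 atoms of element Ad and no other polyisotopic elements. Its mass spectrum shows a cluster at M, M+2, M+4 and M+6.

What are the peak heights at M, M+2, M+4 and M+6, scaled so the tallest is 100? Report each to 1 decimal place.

71.2 : 100.0 : 46.8 : 7.3

Expanding (0.681 + 0.319)^3:
P(M) = 0.681^3 = 0.315821
P(M+2) = 3 × 0.681^2 × 0.319^1 = 0.443819
P(M+4) = 3 × 0.681^1 × 0.319^2 = 0.207898
P(M+6) = 0.319^3 = 0.032462
The M+2 peak is largest (0.443819); scaling to 100 gives 71.2 : 100.0 : 46.8 : 7.3.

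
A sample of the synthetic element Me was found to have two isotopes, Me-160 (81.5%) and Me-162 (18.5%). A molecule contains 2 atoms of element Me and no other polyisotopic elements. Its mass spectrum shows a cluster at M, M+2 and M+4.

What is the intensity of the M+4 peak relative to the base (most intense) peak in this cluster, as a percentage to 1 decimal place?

Binomial terms of (0.815 + 0.185)^2: M 0.6642, M+2 0.3016, M+4 0.0342 → M is the base peak.
P(M) = C(2,0) × 0.815^2 × 0.185^0 = 1 × 0.664225 × 1.0000 = 0.664225 (base)
P(M+4) = C(2,2) × 0.815^0 × 0.185^2 = 1 × 1.0000 × 0.034225 = 0.034225
Relative intensity = 0.034225 / 0.664225 × 100 = 5.2

5.2%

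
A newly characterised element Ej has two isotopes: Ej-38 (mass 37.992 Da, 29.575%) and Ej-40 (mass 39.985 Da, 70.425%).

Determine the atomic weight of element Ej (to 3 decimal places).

39.396 Da

Average mass = Σ (abundance × isotope mass) = 0.29575 × 37.992 + 0.70425 × 39.985
= 11.2361 + 28.1594 = 39.3955 Da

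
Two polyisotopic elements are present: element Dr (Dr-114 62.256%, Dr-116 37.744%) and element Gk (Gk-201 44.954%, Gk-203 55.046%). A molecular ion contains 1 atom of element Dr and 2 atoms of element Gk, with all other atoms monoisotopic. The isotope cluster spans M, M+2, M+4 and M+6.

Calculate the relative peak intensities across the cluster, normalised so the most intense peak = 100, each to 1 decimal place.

32.7 : 100.0 : 97.7 : 29.8

Element Dr pattern (n=1): 0.62256 : 0.37744
Element Gk pattern (n=2): 0.20208621 : 0.49490758 : 0.30300621
Convolve the two distributions (both contribute in 2-u steps):
  M: 0.62256×0.20208621 = 0.125811
  M+2: 0.62256×0.49490758 + 0.37744×0.20208621 = 0.384385
  M+4: 0.62256×0.30300621 + 0.37744×0.49490758 = 0.375437
  M+6: 0.37744×0.30300621 = 0.114367
Scale to base peak (0.384385) = 100: 32.7 : 100.0 : 97.7 : 29.8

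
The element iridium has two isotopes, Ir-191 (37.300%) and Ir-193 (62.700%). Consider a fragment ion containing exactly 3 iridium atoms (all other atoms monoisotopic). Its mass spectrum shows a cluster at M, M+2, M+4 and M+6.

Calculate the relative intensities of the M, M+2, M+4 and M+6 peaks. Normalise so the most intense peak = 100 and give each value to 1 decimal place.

11.8 : 59.5 : 100.0 : 56.0

Expanding (0.37300 + 0.62700)^3:
P(M) = 0.37300^3 = 0.051895
P(M+2) = 3 × 0.37300^2 × 0.62700^1 = 0.261702
P(M+4) = 3 × 0.37300^1 × 0.62700^2 = 0.439911
P(M+6) = 0.62700^3 = 0.246492
The M+4 peak is largest (0.439911); scaling to 100 gives 11.8 : 59.5 : 100.0 : 56.0.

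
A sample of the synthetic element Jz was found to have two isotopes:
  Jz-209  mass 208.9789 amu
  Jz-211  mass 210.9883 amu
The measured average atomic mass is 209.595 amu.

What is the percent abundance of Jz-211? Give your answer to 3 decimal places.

30.661%

Let x be the fractional abundance of Jz-209; then Jz-211 has abundance 1 − x.
208.9789·x + 210.9883·(1 − x) = 209.595
(208.9789 − 210.9883)·x = 209.595 − 210.9883
x = -1.3933 / -2.0094 = 0.69339 → 69.339% Jz-209, 30.661% Jz-211.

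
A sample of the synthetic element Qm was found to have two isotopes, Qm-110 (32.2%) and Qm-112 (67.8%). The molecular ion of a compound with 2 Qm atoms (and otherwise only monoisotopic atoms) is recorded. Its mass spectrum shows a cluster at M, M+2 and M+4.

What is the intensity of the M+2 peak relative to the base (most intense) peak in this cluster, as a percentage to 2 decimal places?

94.99%

(0.322 + 0.678)^2 gives M 0.1037, M+2 0.4366, M+4 0.4597; the largest is M+4.
P(M+4) = C(2,2) × 0.322^0 × 0.678^2 = 1 × 1.0000 × 0.459684 = 0.459684 (base)
P(M+2) = C(2,1) × 0.322^1 × 0.678^1 = 2 × 0.3220 × 0.6780 = 0.436632
Relative intensity = 0.436632 / 0.459684 × 100 = 94.99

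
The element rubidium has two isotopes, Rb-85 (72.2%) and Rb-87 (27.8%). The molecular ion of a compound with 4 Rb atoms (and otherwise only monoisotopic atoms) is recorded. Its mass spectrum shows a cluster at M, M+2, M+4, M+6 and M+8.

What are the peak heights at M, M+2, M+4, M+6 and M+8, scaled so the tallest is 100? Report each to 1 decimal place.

64.9 : 100.0 : 57.8 : 14.8 : 1.4

Expanding (0.722 + 0.278)^4:
P(M) = 0.722^4 = 0.271737
P(M+2) = 4 × 0.722^3 × 0.278^1 = 0.418520
P(M+4) = 6 × 0.722^2 × 0.278^2 = 0.241721
P(M+6) = 4 × 0.722^1 × 0.278^3 = 0.062049
P(M+8) = 0.278^4 = 0.005973
The M+2 peak is largest (0.418520); scaling to 100 gives 64.9 : 100.0 : 57.8 : 14.8 : 1.4.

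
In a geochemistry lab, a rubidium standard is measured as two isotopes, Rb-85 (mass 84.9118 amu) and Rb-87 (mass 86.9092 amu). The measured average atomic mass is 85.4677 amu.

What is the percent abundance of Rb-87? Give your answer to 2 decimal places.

With x = fraction of Rb-85 (so Rb-87 is 1 − x):
84.9118·x + 86.9092·(1 − x) = 85.4677
(84.9118 − 86.9092)·x = 85.4677 − 86.9092
x = -1.4415 / -1.9974 = 0.72169 → 72.17% Rb-85, 27.83% Rb-87.

27.83%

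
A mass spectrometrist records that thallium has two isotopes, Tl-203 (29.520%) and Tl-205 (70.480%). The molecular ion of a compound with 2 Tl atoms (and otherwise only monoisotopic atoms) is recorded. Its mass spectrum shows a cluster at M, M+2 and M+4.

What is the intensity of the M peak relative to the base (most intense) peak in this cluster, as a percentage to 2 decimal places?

Term probabilities: M 0.0871, M+2 0.4161, M+4 0.4967. Base peak = M+4.
P(M+4) = C(2,2) × 0.29520^0 × 0.70480^2 = 1 × 1.0000 × 0.49674304 = 0.496743 (base)
P(M) = C(2,0) × 0.29520^2 × 0.70480^0 = 1 × 0.08714304 × 1.0000 = 0.087143
Relative intensity = 0.087143 / 0.496743 × 100 = 17.54

17.54%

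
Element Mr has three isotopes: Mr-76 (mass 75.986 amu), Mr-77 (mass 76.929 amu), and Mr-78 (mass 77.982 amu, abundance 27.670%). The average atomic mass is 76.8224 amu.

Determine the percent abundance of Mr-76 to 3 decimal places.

Let x and y be the fractions of Mr-76 and Mr-77. Then x + y = 1 − 0.27670 = 0.72330 and 75.986x + 76.929y = 76.8224 − 0.27670×77.982 = 55.2447806.
Substituting: 75.986x + 76.929(0.72330 − x) = 55.2447806
(75.986 − 76.929)x = -0.3979651  ⇒  x = 0.42202, y = 0.30128
Mr-76: 42.202%, Mr-77: 30.128%.

42.202%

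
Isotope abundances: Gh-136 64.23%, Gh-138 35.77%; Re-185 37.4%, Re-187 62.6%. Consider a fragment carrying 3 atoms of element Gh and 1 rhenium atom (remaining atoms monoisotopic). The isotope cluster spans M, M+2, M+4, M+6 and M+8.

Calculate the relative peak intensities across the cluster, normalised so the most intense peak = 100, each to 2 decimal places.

Element Gh pattern (n=3): 0.26498041 : 0.44270664 : 0.24654549 : 0.04576746
Rhenium pattern (n=1): 0.3740 : 0.6260
Convolve the two distributions (both contribute in 2-u steps):
  M: 0.26498041×0.3740 = 0.099103
  M+2: 0.26498041×0.6260 + 0.44270664×0.3740 = 0.331450
  M+4: 0.44270664×0.6260 + 0.24654549×0.3740 = 0.369342
  M+6: 0.24654549×0.6260 + 0.04576746×0.3740 = 0.171455
  M+8: 0.04576746×0.6260 = 0.028650
Scale to base peak (0.369342) = 100: 26.83 : 89.74 : 100.00 : 46.42 : 7.76

26.83 : 89.74 : 100.00 : 46.42 : 7.76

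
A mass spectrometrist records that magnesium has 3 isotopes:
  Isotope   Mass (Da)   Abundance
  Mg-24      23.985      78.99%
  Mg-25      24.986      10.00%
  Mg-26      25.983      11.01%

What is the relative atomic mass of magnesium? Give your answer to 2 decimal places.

24.31 Da

Weight each isotope mass by its fractional abundance: 0.7899 × 23.985 + 0.1000 × 24.986 + 0.1101 × 25.983
= 18.9458 + 2.4986 + 2.8607 = 24.3051 Da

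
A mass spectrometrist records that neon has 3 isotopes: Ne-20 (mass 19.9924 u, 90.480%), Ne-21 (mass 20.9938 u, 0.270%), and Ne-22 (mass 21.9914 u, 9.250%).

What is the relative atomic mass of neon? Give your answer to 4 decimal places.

20.1800 u

Weight each isotope mass by its fractional abundance: 0.90480 × 19.9924 + 0.00270 × 20.9938 + 0.09250 × 21.9914
= 18.08912 + 0.05668 + 2.03420 = 20.18000 u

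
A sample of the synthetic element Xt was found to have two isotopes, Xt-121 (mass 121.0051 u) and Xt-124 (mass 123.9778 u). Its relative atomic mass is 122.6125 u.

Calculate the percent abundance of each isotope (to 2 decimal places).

With x = fraction of Xt-121 (so Xt-124 is 1 − x):
121.0051·x + 123.9778·(1 − x) = 122.6125
(121.0051 − 123.9778)·x = 122.6125 − 123.9778
x = -1.3653 / -2.9727 = 0.45928 → 45.93% Xt-121, 54.07% Xt-124.

Xt-121: 45.93%, Xt-124: 54.07%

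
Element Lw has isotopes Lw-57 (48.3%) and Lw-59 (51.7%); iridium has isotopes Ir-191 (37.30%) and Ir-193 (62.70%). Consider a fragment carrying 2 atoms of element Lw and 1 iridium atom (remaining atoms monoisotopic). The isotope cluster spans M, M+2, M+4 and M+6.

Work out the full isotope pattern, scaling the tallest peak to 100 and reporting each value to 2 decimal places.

Element Lw pattern (n=2): 0.233289 : 0.499422 : 0.267289
Iridium pattern (n=1): 0.3730 : 0.6270
Convolve the two distributions (both contribute in 2-u steps):
  M: 0.233289×0.3730 = 0.087017
  M+2: 0.233289×0.6270 + 0.499422×0.3730 = 0.332557
  M+4: 0.499422×0.6270 + 0.267289×0.3730 = 0.412836
  M+6: 0.267289×0.6270 = 0.167590
Scale to base peak (0.412836) = 100: 21.08 : 80.55 : 100.00 : 40.59

21.08 : 80.55 : 100.00 : 40.59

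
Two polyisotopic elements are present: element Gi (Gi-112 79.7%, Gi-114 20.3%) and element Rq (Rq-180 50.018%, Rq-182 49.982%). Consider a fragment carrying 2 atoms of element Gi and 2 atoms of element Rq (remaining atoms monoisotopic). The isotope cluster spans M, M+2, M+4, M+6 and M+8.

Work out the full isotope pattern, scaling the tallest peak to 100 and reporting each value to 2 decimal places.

Element Gi pattern (n=2): 0.635209 : 0.323582 : 0.041209
Element Rq pattern (n=2): 0.25018003 : 0.49999994 : 0.24982003
Convolve the two distributions (both contribute in 2-u steps):
  M: 0.635209×0.25018003 = 0.158917
  M+2: 0.635209×0.49999994 + 0.323582×0.25018003 = 0.398558
  M+4: 0.635209×0.24982003 + 0.323582×0.49999994 + 0.041209×0.25018003 = 0.330789
  M+6: 0.323582×0.24982003 + 0.041209×0.49999994 = 0.101442
  M+8: 0.041209×0.24982003 = 0.010295
Scale to base peak (0.398558) = 100: 39.87 : 100.00 : 83.00 : 25.45 : 2.58

39.87 : 100.00 : 83.00 : 25.45 : 2.58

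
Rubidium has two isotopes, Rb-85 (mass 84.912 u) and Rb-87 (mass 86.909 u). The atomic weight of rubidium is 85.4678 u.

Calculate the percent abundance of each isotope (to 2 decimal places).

Let x be the fractional abundance of Rb-85; then Rb-87 has abundance 1 − x.
84.912·x + 86.909·(1 − x) = 85.4678
(84.912 − 86.909)·x = 85.4678 − 86.909
x = -1.4412 / -1.997 = 0.72168 → 72.17% Rb-85, 27.83% Rb-87.

Rb-85: 72.17%, Rb-87: 27.83%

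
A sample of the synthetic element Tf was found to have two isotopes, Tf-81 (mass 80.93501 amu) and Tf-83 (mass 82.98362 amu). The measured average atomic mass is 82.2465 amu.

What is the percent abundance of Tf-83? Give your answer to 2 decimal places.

Let x be the fractional abundance of Tf-81; then Tf-83 has abundance 1 − x.
80.93501·x + 82.98362·(1 − x) = 82.2465
(80.93501 − 82.98362)·x = 82.2465 − 82.98362
x = -0.73712 / -2.04861 = 0.35981 → 35.98% Tf-81, 64.02% Tf-83.

64.02%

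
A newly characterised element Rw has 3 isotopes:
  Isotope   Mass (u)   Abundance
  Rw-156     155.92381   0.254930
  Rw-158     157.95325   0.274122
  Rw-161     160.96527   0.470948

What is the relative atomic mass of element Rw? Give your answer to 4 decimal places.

Weight each isotope mass by its fractional abundance: 0.254930 × 155.92381 + 0.274122 × 157.95325 + 0.470948 × 160.96527
= 39.749657 + 43.298461 + 75.806272 = 158.854390 u

158.8544 u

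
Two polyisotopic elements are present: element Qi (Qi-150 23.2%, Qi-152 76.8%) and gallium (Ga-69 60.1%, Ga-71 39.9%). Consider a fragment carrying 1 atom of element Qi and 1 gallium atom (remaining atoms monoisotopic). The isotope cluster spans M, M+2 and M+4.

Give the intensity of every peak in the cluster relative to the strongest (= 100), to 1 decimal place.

Element Qi pattern (n=1): 0.2320 : 0.7680
Gallium pattern (n=1): 0.6010 : 0.3990
Convolve the two distributions (both contribute in 2-u steps):
  M: 0.2320×0.6010 = 0.139432
  M+2: 0.2320×0.3990 + 0.7680×0.6010 = 0.554136
  M+4: 0.7680×0.3990 = 0.306432
Scale to base peak (0.554136) = 100: 25.2 : 100.0 : 55.3

25.2 : 100.0 : 55.3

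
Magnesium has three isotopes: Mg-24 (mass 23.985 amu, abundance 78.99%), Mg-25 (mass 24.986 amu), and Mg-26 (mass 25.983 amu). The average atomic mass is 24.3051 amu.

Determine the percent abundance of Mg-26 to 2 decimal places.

Let x and y be the fractions of Mg-25 and Mg-26. Then x + y = 1 − 0.7899 = 0.2101 and 24.986x + 25.983y = 24.3051 − 0.7899×23.985 = 5.3593485.
Substituting: 24.986x + 25.983(0.2101 − x) = 5.3593485
(24.986 − 25.983)x = -0.0996798  ⇒  x = 0.09998, y = 0.11012
Mg-25: 10.00%, Mg-26: 11.01%.

11.01%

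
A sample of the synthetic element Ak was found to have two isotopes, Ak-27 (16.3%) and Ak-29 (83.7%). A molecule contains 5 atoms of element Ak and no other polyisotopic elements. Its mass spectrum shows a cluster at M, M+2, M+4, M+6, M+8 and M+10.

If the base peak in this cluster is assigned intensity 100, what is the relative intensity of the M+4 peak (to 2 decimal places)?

(0.163 + 0.837)^5 gives M 0.0001, M+2 0.0030, M+4 0.0303, M+6 0.1558, M+8 0.4000, M+10 0.4108; the largest is M+10.
P(M+10) = C(5,5) × 0.163^0 × 0.837^5 = 1 × 1.0000 × 0.41079703 = 0.410797 (base)
P(M+4) = C(5,2) × 0.163^3 × 0.837^2 = 10 × 0.00433075 × 0.700569 = 0.030340
Relative intensity = 0.030340 / 0.410797 × 100 = 7.39

7.39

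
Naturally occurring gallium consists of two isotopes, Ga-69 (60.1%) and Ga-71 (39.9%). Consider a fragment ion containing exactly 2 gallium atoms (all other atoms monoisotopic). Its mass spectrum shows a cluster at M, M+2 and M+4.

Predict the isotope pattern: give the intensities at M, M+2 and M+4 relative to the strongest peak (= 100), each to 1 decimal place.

Expanding (0.601 + 0.399)^2:
P(M) = 0.601^2 = 0.361201
P(M+2) = 2 × 0.601^1 × 0.399^1 = 0.479598
P(M+4) = 0.399^2 = 0.159201
The M+2 peak is largest (0.479598); scaling to 100 gives 75.3 : 100.0 : 33.2.

75.3 : 100.0 : 33.2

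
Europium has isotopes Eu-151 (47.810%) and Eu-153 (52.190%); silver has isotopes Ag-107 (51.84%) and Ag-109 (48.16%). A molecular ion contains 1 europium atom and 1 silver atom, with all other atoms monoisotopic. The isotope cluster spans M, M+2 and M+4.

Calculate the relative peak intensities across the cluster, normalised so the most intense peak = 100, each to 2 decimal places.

Europium pattern (n=1): 0.4781 : 0.5219
Silver pattern (n=1): 0.5184 : 0.4816
Convolve the two distributions (both contribute in 2-u steps):
  M: 0.4781×0.5184 = 0.247847
  M+2: 0.4781×0.4816 + 0.5219×0.5184 = 0.500806
  M+4: 0.5219×0.4816 = 0.251347
Scale to base peak (0.500806) = 100: 49.49 : 100.00 : 50.19

49.49 : 100.00 : 50.19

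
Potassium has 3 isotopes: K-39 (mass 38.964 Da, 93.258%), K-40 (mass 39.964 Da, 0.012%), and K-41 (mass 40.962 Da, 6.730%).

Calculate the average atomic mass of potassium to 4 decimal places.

39.0986 Da

The abundance-weighted mean is 0.93258 × 38.964 + 0.00012 × 39.964 + 0.06730 × 40.962
= 36.33705 + 0.00480 + 2.75674 = 39.09859 Da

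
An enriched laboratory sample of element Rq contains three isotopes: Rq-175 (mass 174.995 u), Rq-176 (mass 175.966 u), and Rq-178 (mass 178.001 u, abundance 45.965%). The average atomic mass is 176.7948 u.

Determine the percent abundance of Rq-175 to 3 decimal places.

Let x and y be the fractions of Rq-175 and Rq-176. Then x + y = 1 − 0.45965 = 0.54035 and 174.995x + 175.966y = 176.7948 − 0.45965×178.001 = 94.97664035.
Substituting: 174.995x + 175.966(0.54035 − x) = 94.97664035
(174.995 − 175.966)x = -0.10658775  ⇒  x = 0.10977, y = 0.43058
Rq-175: 10.977%, Rq-176: 43.058%.

10.977%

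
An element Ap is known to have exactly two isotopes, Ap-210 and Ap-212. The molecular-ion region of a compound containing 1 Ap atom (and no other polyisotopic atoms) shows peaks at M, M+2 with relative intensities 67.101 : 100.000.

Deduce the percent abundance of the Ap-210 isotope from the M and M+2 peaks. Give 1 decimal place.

40.2%

If p is the fraction of Ap that is Ap-210, then I(M+2)/I(M) = [C(1,1)·p^0·(1−p)] / p^1 = 1·(1−p)/p = 100.000/67.101 = 1.4903
(1−p)/p = 1.4903/1 = 1.4903  ⇒  p = 1/(1 + 1.4903) = 0.4016
Ap-210: 40.2%, Ap-212: 59.8%.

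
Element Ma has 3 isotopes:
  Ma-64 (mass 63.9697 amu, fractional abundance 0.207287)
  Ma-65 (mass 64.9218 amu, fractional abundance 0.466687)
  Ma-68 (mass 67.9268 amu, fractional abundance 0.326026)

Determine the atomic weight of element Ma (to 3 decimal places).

Average mass = Σ (abundance × isotope mass) = 0.207287 × 63.9697 + 0.466687 × 64.9218 + 0.326026 × 67.9268
= 13.26009 + 30.29816 + 22.14590 = 65.70415 amu

65.704 amu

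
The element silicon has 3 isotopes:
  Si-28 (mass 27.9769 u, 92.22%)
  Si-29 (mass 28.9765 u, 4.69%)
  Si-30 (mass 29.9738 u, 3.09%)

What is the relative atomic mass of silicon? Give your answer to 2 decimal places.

28.09 u

Weight each isotope mass by its fractional abundance: 0.9222 × 27.9769 + 0.0469 × 28.9765 + 0.0309 × 29.9738
= 25.80030 + 1.35900 + 0.92619 = 28.08549 u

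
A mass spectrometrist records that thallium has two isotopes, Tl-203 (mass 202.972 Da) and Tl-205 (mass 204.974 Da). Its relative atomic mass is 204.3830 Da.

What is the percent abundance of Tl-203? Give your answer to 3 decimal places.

29.520%

With x = fraction of Tl-203 (so Tl-205 is 1 − x):
202.972·x + 204.974·(1 − x) = 204.3830
(202.972 − 204.974)·x = 204.3830 − 204.974
x = -0.5910 / -2.002 = 0.29520 → 29.520% Tl-203, 70.480% Tl-205.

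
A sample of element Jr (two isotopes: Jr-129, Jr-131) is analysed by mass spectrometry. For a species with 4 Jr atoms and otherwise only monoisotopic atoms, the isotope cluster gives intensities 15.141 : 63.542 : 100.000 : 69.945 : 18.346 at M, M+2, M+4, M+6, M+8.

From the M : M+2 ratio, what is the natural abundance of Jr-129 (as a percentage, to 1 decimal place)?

If p is the fraction of Jr that is Jr-129, then I(M+2)/I(M) = [C(4,1)·p^3·(1−p)] / p^4 = 4·(1−p)/p = 63.542/15.141 = 4.1967
(1−p)/p = 4.1967/4 = 1.0492  ⇒  p = 1/(1 + 1.0492) = 0.4880
Jr-129: 48.8%, Jr-131: 51.2%.

48.8%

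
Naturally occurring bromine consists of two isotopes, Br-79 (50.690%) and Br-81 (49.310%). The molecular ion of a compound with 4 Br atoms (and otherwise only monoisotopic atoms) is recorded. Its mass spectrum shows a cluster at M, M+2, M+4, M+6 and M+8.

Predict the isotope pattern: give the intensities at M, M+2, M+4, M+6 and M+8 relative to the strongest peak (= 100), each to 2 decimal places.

The 4 Br atoms are independent, so intensities follow the terms of (0.50690 + 0.49310)^4.
P(M) = 0.50690^4 = 0.066022
P(M+2) = 4 × 0.50690^3 × 0.49310^1 = 0.256899
P(M+4) = 6 × 0.50690^2 × 0.49310^2 = 0.374857
P(M+6) = 4 × 0.50690^1 × 0.49310^3 = 0.243101
P(M+8) = 0.49310^4 = 0.059121
The M+4 peak is largest (0.374857); scaling to 100 gives 17.61 : 68.53 : 100.00 : 64.85 : 15.77.

17.61 : 68.53 : 100.00 : 64.85 : 15.77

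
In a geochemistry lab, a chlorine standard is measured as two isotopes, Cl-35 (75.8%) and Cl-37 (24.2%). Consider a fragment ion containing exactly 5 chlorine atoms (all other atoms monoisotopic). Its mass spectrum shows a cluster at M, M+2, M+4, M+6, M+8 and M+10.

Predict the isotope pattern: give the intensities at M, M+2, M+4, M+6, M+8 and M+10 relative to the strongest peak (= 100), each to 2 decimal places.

62.64 : 100.00 : 63.85 : 20.39 : 3.25 : 0.21

The 5 Cl atoms are independent, so intensities follow the terms of (0.758 + 0.242)^5.
P(M) = 0.758^5 = 0.250234
P(M+2) = 5 × 0.758^4 × 0.242^1 = 0.399450
P(M+4) = 10 × 0.758^3 × 0.242^2 = 0.255058
P(M+6) = 10 × 0.758^2 × 0.242^3 = 0.081430
P(M+8) = 5 × 0.758^1 × 0.242^4 = 0.012999
P(M+10) = 0.242^5 = 0.000830
The M+2 peak is largest (0.399450); scaling to 100 gives 62.64 : 100.00 : 63.85 : 20.39 : 3.25 : 0.21.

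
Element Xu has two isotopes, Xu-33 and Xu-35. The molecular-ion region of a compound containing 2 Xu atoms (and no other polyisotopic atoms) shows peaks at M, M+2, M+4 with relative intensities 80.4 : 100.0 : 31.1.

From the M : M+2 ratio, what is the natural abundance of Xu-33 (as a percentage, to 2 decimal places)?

If p is the fraction of Xu that is Xu-33, then I(M+2)/I(M) = [C(2,1)·p^1·(1−p)] / p^2 = 2·(1−p)/p = 100.0/80.4 = 1.2438
(1−p)/p = 1.2438/2 = 0.6219  ⇒  p = 1/(1 + 0.6219) = 0.6166
Xu-33: 61.66%, Xu-35: 38.34%.

61.66%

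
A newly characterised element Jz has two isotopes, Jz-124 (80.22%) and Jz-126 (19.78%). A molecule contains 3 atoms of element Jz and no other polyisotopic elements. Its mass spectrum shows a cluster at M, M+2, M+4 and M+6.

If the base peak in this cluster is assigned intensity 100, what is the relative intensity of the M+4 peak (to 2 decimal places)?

(0.8022 + 0.1978)^3 gives M 0.5162, M+2 0.3819, M+4 0.0942, M+6 0.0077; the largest is M.
P(M) = C(3,0) × 0.8022^3 × 0.1978^0 = 1 × 0.51623563 × 1.0000 = 0.516236 (base)
P(M+4) = C(3,2) × 0.8022^1 × 0.1978^2 = 3 × 0.8022 × 0.03912484 = 0.094158
Relative intensity = 0.094158 / 0.516236 × 100 = 18.24

18.24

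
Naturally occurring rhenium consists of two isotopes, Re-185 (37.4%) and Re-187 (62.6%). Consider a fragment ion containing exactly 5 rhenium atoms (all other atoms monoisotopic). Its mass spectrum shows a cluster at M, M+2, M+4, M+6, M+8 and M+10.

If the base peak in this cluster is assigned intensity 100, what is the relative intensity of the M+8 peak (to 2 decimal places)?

(0.374 + 0.626)^5 gives M 0.0073, M+2 0.0612, M+4 0.2050, M+6 0.3431, M+8 0.2872, M+10 0.0961; the largest is M+6.
P(M+6) = C(5,3) × 0.374^2 × 0.626^3 = 10 × 0.139876 × 0.24531438 = 0.343136 (base)
P(M+8) = C(5,4) × 0.374^1 × 0.626^4 = 5 × 0.3740 × 0.1535668 = 0.287170
Relative intensity = 0.287170 / 0.343136 × 100 = 83.69

83.69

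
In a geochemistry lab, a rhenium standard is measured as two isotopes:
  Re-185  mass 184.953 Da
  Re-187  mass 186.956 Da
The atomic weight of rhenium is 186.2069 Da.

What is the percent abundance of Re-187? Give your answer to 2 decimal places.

62.60%

Let x be the fractional abundance of Re-185; then Re-187 has abundance 1 − x.
184.953·x + 186.956·(1 − x) = 186.2069
(184.953 − 186.956)·x = 186.2069 − 186.956
x = -0.7491 / -2.003 = 0.37399 → 37.40% Re-185, 62.60% Re-187.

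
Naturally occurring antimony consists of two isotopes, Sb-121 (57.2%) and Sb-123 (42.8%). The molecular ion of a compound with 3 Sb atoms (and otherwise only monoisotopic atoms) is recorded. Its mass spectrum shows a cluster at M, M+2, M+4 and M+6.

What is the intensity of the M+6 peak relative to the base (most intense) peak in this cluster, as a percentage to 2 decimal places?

(0.572 + 0.428)^3 gives M 0.1871, M+2 0.4201, M+4 0.3143, M+6 0.0784; the largest is M+2.
P(M+2) = C(3,1) × 0.572^2 × 0.428^1 = 3 × 0.327184 × 0.4280 = 0.420104 (base)
P(M+6) = C(3,3) × 0.572^0 × 0.428^3 = 1 × 1.0000 × 0.07840275 = 0.078403
Relative intensity = 0.078403 / 0.420104 × 100 = 18.66

18.66%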